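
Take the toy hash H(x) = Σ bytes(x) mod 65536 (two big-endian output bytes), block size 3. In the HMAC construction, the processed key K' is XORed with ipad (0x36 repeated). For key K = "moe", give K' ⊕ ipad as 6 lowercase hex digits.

Key "moe" = 6d 6f 65 is exactly B = 3 bytes: K' = 6d 6f 65.
XOR each byte with 0x36: 6d⊕36=5b, 6f⊕36=59, 65⊕36=53.

5b5953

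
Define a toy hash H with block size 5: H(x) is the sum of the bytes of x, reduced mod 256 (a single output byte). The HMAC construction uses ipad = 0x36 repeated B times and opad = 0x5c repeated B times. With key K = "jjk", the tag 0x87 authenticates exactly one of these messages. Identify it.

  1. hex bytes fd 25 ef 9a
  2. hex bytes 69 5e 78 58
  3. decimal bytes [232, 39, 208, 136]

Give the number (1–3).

Key "jjk" = 6a 6a 6b is 3 bytes ≤ B = 5; zero-pad to 5 bytes: K' = 6a 6a 6b 00 00.
K' ⊕ ipad = 5c 5c 5d 36 36; K' ⊕ opad = 36 36 37 5c 5c.
m1: inner = H(5c 5c 5d 36 36 fd 25 ef 9a) = 2c; tag = H(36 36 37 5c 5c 2c) = 87 ← matches
m2: inner = H(5c 5c 5d 36 36 69 5e 78 58) = 18; tag = H(36 36 37 5c 5c 18) = 73
m3: inner = H(5c 5c 5d 36 36 e8 27 d0 88) = e8; tag = H(36 36 37 5c 5c e8) = 43

1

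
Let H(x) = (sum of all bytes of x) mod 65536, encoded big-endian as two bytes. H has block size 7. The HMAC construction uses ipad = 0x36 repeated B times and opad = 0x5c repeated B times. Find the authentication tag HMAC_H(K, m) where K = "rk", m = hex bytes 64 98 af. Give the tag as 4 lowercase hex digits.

028e

Key "rk" = 72 6b is 2 bytes ≤ B = 7; zero-pad to 7 bytes: K' = 72 6b 00 00 00 00 00.
K' ⊕ ipad = 44 5d 36 36 36 36 36.  K' ⊕ opad = 2e 37 5c 5c 5c 5c 5c.
Inner input = (K'⊕ipad) ∥ m = 44 5d 36 36 36 36 36 ∥ 64 98 af.
Inner hash: sum = 68+93+54+54+54+54+54+100+152+175 = 858 → 03 5a.
Outer input = (K'⊕opad) ∥ inner = 2e 37 5c 5c 5c 5c 5c ∥ 03 5a.
Outer hash (tag): sum = 46+55+92+92+92+92+92+3+90 = 654 → 02 8e.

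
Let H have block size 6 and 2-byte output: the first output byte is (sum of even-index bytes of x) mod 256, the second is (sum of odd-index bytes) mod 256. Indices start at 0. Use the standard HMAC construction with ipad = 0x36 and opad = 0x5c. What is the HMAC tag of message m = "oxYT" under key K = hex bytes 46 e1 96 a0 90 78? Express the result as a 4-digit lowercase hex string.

Key hex bytes 46 e1 96 a0 90 78 is exactly B = 6 bytes: K' = 46 e1 96 a0 90 78.
K' ⊕ ipad = 70 d7 a0 96 a6 4e.  K' ⊕ opad = 1a bd ca fc cc 24.
Inner input = (K'⊕ipad) ∥ m = 70 d7 a0 96 a6 4e ∥ 6f 78 59 54.
Inner hash: even-index sum = 638 mod 256 = 126; odd-index sum = 647 mod 256 = 135 → 7e 87.
Outer input = (K'⊕opad) ∥ inner = 1a bd ca fc cc 24 ∥ 7e 87.
Outer hash (tag): even-index sum = 558 mod 256 = 46; odd-index sum = 612 mod 256 = 100 → 2e 64.

2e64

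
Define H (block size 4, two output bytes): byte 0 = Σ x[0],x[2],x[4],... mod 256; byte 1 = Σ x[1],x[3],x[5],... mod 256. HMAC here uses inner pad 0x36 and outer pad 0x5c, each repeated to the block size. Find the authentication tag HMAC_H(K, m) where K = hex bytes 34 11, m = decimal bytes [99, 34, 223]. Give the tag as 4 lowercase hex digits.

Key hex bytes 34 11 is 2 bytes ≤ B = 4; zero-pad to 4 bytes: K' = 34 11 00 00.
K' ⊕ ipad = 02 27 36 36.  K' ⊕ opad = 68 4d 5c 5c.
Inner input = (K'⊕ipad) ∥ m = 02 27 36 36 ∥ 63 22 df.
Inner hash: even-index sum = 378 mod 256 = 122; odd-index sum = 127 mod 256 = 127 → 7a 7f.
Outer input = (K'⊕opad) ∥ inner = 68 4d 5c 5c ∥ 7a 7f.
Outer hash (tag): even-index sum = 318 mod 256 = 62; odd-index sum = 296 mod 256 = 40 → 3e 28.

3e28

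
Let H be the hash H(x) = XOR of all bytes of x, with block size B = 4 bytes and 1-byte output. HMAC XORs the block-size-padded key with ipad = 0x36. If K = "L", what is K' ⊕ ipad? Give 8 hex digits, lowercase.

7a363636

Key "L" = 4c is 1 byte ≤ B = 4; zero-pad to 4 bytes: K' = 4c 00 00 00.
XOR each byte with 0x36: 4c⊕36=7a, 00⊕36=36, 00⊕36=36, 00⊕36=36.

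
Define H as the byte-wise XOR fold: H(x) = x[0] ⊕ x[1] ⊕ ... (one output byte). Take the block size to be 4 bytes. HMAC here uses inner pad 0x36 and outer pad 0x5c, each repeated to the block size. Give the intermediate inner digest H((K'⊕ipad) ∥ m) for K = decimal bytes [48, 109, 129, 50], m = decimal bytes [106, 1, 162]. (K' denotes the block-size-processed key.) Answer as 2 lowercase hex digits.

Key decimal bytes [48, 109, 129, 50] = 30 6d 81 32 is exactly B = 4 bytes: K' = 30 6d 81 32.
K' ⊕ ipad = 06 5b b7 04.
Inner input = 06 5b b7 04 ∥ 6a 01 a2.
Inner hash: XOR 06⊕5b⊕b7⊕04⊕6a⊕01⊕a2 = 27.

27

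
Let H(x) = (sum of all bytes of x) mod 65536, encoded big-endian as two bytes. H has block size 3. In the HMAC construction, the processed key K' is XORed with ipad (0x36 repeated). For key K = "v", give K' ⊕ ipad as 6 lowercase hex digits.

403636

Key "v" = 76 is 1 byte ≤ B = 3; zero-pad to 3 bytes: K' = 76 00 00.
XOR each byte with 0x36: 76⊕36=40, 00⊕36=36, 00⊕36=36.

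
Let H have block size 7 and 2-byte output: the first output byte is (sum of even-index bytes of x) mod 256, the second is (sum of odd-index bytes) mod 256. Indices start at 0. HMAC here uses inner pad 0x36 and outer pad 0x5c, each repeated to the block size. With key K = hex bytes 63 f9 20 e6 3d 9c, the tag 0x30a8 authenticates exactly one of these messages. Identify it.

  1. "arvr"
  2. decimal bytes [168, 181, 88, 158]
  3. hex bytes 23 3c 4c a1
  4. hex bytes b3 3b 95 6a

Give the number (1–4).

3

Key hex bytes 63 f9 20 e6 3d 9c is 6 bytes ≤ B = 7; zero-pad to 7 bytes: K' = 63 f9 20 e6 3d 9c 00.
K' ⊕ ipad = 55 cf 16 d0 0b aa 36; K' ⊕ opad = 3f a5 7c ba 61 c0 5c.
m1: inner = H(55 cf 16 d0 0b aa 36 61 72 76 72) = 90 20; tag = H(3f a5 7c ba 61 c0 5c 90 20) = 98af
m2: inner = H(55 cf 16 d0 0b aa 36 a8 b5 58 9e) = ff 49; tag = H(3f a5 7c ba 61 c0 5c ff 49) = c11e
m3: inner = H(55 cf 16 d0 0b aa 36 23 3c 4c a1) = 89 b8; tag = H(3f a5 7c ba 61 c0 5c 89 b8) = 30a8 ← matches
m4: inner = H(55 cf 16 d0 0b aa 36 b3 3b 95 6a) = 51 91; tag = H(3f a5 7c ba 61 c0 5c 51 91) = 0970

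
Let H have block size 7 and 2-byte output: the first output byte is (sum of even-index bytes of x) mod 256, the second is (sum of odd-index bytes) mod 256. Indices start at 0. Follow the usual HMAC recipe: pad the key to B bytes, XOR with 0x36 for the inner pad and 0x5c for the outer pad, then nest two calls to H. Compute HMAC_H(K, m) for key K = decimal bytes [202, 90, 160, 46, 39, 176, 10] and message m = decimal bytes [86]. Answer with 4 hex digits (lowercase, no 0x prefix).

c343

Key decimal bytes [202, 90, 160, 46, 39, 176, 10] = ca 5a a0 2e 27 b0 0a is exactly B = 7 bytes: K' = ca 5a a0 2e 27 b0 0a.
K' ⊕ ipad = fc 6c 96 18 11 86 3c.  K' ⊕ opad = 96 06 fc 72 7b ec 56.
Inner input = (K'⊕ipad) ∥ m = fc 6c 96 18 11 86 3c ∥ 56.
Inner hash: even-index sum = 479 mod 256 = 223; odd-index sum = 352 mod 256 = 96 → df 60.
Outer input = (K'⊕opad) ∥ inner = 96 06 fc 72 7b ec 56 ∥ df 60.
Outer hash (tag): even-index sum = 707 mod 256 = 195; odd-index sum = 579 mod 256 = 67 → c3 43.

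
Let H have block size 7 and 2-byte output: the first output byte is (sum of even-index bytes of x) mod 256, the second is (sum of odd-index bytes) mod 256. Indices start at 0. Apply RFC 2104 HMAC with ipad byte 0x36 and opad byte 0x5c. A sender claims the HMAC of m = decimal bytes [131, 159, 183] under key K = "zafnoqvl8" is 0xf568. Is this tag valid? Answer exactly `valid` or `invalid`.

invalid

Key "zafnoqvl8" = 7a 61 66 6e 6f 71 76 6c 38 is 9 bytes > B = 7, so hash it first: H(key) = fd ac, then zero-pad to 7 bytes: K' = fd ac 00 00 00 00 00.
K' ⊕ ipad = cb 9a 36 36 36 36 36; K' ⊕ opad = a1 f0 5c 5c 5c 5c 5c.
Inner hash: even-index sum = 524 mod 256 = 12; odd-index sum = 576 mod 256 = 64 → 0c 40.
Outer hash (recomputed tag): even-index sum = 501 mod 256 = 245; odd-index sum = 436 mod 256 = 180 → f5 b4.
Recomputed tag = f5b4; claimed = f568 → mismatch.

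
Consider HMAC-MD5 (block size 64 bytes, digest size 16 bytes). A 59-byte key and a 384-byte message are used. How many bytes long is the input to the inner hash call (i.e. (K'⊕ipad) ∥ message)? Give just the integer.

Key is 59 ≤ 64 bytes, zero-padded: |K'| = 64.
Inner input = (K'⊕ipad) ∥ m → 64 + 384 = 448 bytes.

448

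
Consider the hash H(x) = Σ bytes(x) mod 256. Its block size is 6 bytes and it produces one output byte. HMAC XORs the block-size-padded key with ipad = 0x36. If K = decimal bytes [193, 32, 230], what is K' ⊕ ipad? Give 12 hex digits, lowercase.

f716d0363636

Key decimal bytes [193, 32, 230] = c1 20 e6 is 3 bytes ≤ B = 6; zero-pad to 6 bytes: K' = c1 20 e6 00 00 00.
XOR each byte with 0x36: c1⊕36=f7, 20⊕36=16, e6⊕36=d0, 00⊕36=36, 00⊕36=36, 00⊕36=36.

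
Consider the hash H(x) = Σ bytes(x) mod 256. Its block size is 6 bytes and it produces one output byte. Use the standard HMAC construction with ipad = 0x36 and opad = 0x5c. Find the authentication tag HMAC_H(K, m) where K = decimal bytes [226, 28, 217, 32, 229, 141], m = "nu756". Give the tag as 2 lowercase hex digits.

Key decimal bytes [226, 28, 217, 32, 229, 141] = e2 1c d9 20 e5 8d is exactly B = 6 bytes: K' = e2 1c d9 20 e5 8d.
K' ⊕ ipad = d4 2a ef 16 d3 bb.  K' ⊕ opad = be 40 85 7c b9 d1.
Inner input = (K'⊕ipad) ∥ m = d4 2a ef 16 d3 bb ∥ 6e 75 37 35 36.
Inner hash: sum = 212+42+239+22+211+187+110+117+55+53+54 = 1302; mod 256 = 22 → 16.
Outer input = (K'⊕opad) ∥ inner = be 40 85 7c b9 d1 ∥ 16.
Outer hash (tag): sum = 190+64+133+124+185+209+22 = 927; mod 256 = 159 → 9f.

9f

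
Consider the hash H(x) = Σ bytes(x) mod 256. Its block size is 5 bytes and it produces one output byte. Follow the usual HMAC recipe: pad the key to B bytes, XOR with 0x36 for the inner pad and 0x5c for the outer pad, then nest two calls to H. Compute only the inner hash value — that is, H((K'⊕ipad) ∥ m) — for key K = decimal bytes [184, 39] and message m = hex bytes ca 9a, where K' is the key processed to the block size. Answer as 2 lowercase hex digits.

a5

Key decimal bytes [184, 39] = b8 27 is 2 bytes ≤ B = 5; zero-pad to 5 bytes: K' = b8 27 00 00 00.
K' ⊕ ipad = 8e 11 36 36 36.
Inner input = 8e 11 36 36 36 ∥ ca 9a.
Inner hash: sum = 142+17+54+54+54+202+154 = 677; mod 256 = 165 → a5.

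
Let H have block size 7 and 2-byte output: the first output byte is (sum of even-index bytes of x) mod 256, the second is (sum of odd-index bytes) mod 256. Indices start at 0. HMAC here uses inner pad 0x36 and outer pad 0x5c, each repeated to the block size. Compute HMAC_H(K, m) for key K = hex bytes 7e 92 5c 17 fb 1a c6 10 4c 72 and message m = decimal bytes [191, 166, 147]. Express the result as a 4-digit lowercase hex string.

00ea

Key hex bytes 7e 92 5c 17 fb 1a c6 10 4c 72 is 10 bytes > B = 7, so hash it first: H(key) = e7 45, then zero-pad to 7 bytes: K' = e7 45 00 00 00 00 00.
K' ⊕ ipad = d1 73 36 36 36 36 36.  K' ⊕ opad = bb 19 5c 5c 5c 5c 5c.
Inner input = (K'⊕ipad) ∥ m = d1 73 36 36 36 36 36 ∥ bf a6 93.
Inner hash: even-index sum = 537 mod 256 = 25; odd-index sum = 561 mod 256 = 49 → 19 31.
Outer input = (K'⊕opad) ∥ inner = bb 19 5c 5c 5c 5c 5c ∥ 19 31.
Outer hash (tag): even-index sum = 512 mod 256 = 0; odd-index sum = 234 mod 256 = 234 → 00 ea.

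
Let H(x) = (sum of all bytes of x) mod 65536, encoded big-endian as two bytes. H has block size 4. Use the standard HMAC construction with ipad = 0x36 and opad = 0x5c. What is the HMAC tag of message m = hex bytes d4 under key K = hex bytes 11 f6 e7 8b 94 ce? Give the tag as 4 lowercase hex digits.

Key hex bytes 11 f6 e7 8b 94 ce is 6 bytes > B = 4, so hash it first: H(key) = 03 db, then zero-pad to 4 bytes: K' = 03 db 00 00.
K' ⊕ ipad = 35 ed 36 36.  K' ⊕ opad = 5f 87 5c 5c.
Inner input = (K'⊕ipad) ∥ m = 35 ed 36 36 ∥ d4.
Inner hash: sum = 53+237+54+54+212 = 610 → 02 62.
Outer input = (K'⊕opad) ∥ inner = 5f 87 5c 5c ∥ 02 62.
Outer hash (tag): sum = 95+135+92+92+2+98 = 514 → 02 02.

0202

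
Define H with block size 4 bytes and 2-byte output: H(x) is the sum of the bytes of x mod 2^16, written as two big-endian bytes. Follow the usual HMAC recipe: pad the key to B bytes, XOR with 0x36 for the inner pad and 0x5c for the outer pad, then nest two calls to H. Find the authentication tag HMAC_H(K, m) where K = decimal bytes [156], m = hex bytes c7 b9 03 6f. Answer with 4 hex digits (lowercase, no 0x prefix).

0215

Key decimal bytes [156] = 9c is 1 byte ≤ B = 4; zero-pad to 4 bytes: K' = 9c 00 00 00.
K' ⊕ ipad = aa 36 36 36.  K' ⊕ opad = c0 5c 5c 5c.
Inner input = (K'⊕ipad) ∥ m = aa 36 36 36 ∥ c7 b9 03 6f.
Inner hash: sum = 170+54+54+54+199+185+3+111 = 830 → 03 3e.
Outer input = (K'⊕opad) ∥ inner = c0 5c 5c 5c ∥ 03 3e.
Outer hash (tag): sum = 192+92+92+92+3+62 = 533 → 02 15.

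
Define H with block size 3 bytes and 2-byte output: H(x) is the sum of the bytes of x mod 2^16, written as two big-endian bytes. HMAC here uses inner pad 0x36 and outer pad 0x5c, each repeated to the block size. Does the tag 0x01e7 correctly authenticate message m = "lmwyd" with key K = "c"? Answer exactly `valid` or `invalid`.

valid

Key "c" = 63 is 1 byte ≤ B = 3; zero-pad to 3 bytes: K' = 63 00 00.
K' ⊕ ipad = 55 36 36; K' ⊕ opad = 3f 5c 5c.
Inner hash: sum = 85+54+54+108+109+119+121+100 = 750 → 02 ee.
Outer hash (recomputed tag): sum = 63+92+92+2+238 = 487 → 01 e7.
Recomputed tag = 01e7; claimed = 01e7 → match.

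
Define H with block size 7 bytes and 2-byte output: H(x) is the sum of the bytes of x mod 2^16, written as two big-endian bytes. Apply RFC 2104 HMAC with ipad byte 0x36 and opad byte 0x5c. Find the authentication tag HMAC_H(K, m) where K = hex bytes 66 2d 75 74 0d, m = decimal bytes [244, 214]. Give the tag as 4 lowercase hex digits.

Key hex bytes 66 2d 75 74 0d is 5 bytes ≤ B = 7; zero-pad to 7 bytes: K' = 66 2d 75 74 0d 00 00.
K' ⊕ ipad = 50 1b 43 42 3b 36 36.  K' ⊕ opad = 3a 71 29 28 51 5c 5c.
Inner input = (K'⊕ipad) ∥ m = 50 1b 43 42 3b 36 36 ∥ f4 d6.
Inner hash: sum = 80+27+67+66+59+54+54+244+214 = 865 → 03 61.
Outer input = (K'⊕opad) ∥ inner = 3a 71 29 28 51 5c 5c ∥ 03 61.
Outer hash (tag): sum = 58+113+41+40+81+92+92+3+97 = 617 → 02 69.

0269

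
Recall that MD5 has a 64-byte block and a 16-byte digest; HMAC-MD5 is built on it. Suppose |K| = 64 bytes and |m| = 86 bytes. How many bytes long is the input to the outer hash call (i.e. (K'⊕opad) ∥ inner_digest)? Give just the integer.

Key is 64 ≤ 64 bytes, zero-padded: |K'| = 64.
Outer input = (K'⊕opad) ∥ H(inner) → 64 + 16 = 80 bytes.

80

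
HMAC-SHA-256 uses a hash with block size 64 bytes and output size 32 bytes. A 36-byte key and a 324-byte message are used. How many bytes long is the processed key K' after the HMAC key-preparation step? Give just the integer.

64

Key is 36 ≤ 64 bytes, zero-padded: |K'| = 64.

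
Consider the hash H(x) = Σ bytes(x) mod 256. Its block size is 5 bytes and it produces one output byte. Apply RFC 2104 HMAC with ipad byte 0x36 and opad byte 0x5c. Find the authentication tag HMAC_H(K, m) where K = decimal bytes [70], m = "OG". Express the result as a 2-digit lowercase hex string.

68

Key decimal bytes [70] = 46 is 1 byte ≤ B = 5; zero-pad to 5 bytes: K' = 46 00 00 00 00.
K' ⊕ ipad = 70 36 36 36 36.  K' ⊕ opad = 1a 5c 5c 5c 5c.
Inner input = (K'⊕ipad) ∥ m = 70 36 36 36 36 ∥ 4f 47.
Inner hash: sum = 112+54+54+54+54+79+71 = 478; mod 256 = 222 → de.
Outer input = (K'⊕opad) ∥ inner = 1a 5c 5c 5c 5c ∥ de.
Outer hash (tag): sum = 26+92+92+92+92+222 = 616; mod 256 = 104 → 68.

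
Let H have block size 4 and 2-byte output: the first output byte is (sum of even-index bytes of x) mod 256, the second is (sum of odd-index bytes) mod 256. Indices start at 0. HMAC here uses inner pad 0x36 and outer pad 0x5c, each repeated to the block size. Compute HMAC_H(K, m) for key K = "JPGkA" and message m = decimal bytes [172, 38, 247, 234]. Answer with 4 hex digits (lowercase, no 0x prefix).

Key "JPGkA" = 4a 50 47 6b 41 is 5 bytes > B = 4, so hash it first: H(key) = d2 bb, then zero-pad to 4 bytes: K' = d2 bb 00 00.
K' ⊕ ipad = e4 8d 36 36.  K' ⊕ opad = 8e e7 5c 5c.
Inner input = (K'⊕ipad) ∥ m = e4 8d 36 36 ∥ ac 26 f7 ea.
Inner hash: even-index sum = 701 mod 256 = 189; odd-index sum = 467 mod 256 = 211 → bd d3.
Outer input = (K'⊕opad) ∥ inner = 8e e7 5c 5c ∥ bd d3.
Outer hash (tag): even-index sum = 423 mod 256 = 167; odd-index sum = 534 mod 256 = 22 → a7 16.

a716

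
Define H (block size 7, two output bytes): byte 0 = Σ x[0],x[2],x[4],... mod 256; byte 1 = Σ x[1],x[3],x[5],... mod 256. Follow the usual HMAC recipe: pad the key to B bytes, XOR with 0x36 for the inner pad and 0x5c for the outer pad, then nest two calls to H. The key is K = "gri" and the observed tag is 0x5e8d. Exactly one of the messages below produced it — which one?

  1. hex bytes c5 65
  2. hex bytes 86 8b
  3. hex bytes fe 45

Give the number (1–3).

Key "gri" = 67 72 69 is 3 bytes ≤ B = 7; zero-pad to 7 bytes: K' = 67 72 69 00 00 00 00.
K' ⊕ ipad = 51 44 5f 36 36 36 36; K' ⊕ opad = 3b 2e 35 5c 5c 5c 5c.
m1: inner = H(51 44 5f 36 36 36 36 c5 65) = 81 75; tag = H(3b 2e 35 5c 5c 5c 5c 81 75) = 9d67
m2: inner = H(51 44 5f 36 36 36 36 86 8b) = a7 36; tag = H(3b 2e 35 5c 5c 5c 5c a7 36) = 5e8d ← matches
m3: inner = H(51 44 5f 36 36 36 36 fe 45) = 61 ae; tag = H(3b 2e 35 5c 5c 5c 5c 61 ae) = d647

2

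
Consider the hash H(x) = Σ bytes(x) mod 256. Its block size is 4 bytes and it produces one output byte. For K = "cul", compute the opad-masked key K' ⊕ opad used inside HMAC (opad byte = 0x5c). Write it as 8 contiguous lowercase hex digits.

3f29305c

Key "cul" = 63 75 6c is 3 bytes ≤ B = 4; zero-pad to 4 bytes: K' = 63 75 6c 00.
XOR each byte with 0x5c: 63⊕5c=3f, 75⊕5c=29, 6c⊕5c=30, 00⊕5c=5c.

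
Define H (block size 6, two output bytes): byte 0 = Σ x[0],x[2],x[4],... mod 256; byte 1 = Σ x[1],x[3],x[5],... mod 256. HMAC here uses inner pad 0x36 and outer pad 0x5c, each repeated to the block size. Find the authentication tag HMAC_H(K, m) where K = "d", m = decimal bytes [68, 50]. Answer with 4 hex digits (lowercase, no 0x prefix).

Key "d" = 64 is 1 byte ≤ B = 6; zero-pad to 6 bytes: K' = 64 00 00 00 00 00.
K' ⊕ ipad = 52 36 36 36 36 36.  K' ⊕ opad = 38 5c 5c 5c 5c 5c.
Inner input = (K'⊕ipad) ∥ m = 52 36 36 36 36 36 ∥ 44 32.
Inner hash: even-index sum = 258 mod 256 = 2; odd-index sum = 212 mod 256 = 212 → 02 d4.
Outer input = (K'⊕opad) ∥ inner = 38 5c 5c 5c 5c 5c ∥ 02 d4.
Outer hash (tag): even-index sum = 242 mod 256 = 242; odd-index sum = 488 mod 256 = 232 → f2 e8.

f2e8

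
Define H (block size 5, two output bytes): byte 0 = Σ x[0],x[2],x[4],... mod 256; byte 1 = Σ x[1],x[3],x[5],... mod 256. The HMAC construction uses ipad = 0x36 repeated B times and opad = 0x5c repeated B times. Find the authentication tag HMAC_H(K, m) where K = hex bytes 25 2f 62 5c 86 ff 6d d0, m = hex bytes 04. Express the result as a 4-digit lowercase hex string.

841a

Key hex bytes 25 2f 62 5c 86 ff 6d d0 is 8 bytes > B = 5, so hash it first: H(key) = 7a 5a, then zero-pad to 5 bytes: K' = 7a 5a 00 00 00.
K' ⊕ ipad = 4c 6c 36 36 36.  K' ⊕ opad = 26 06 5c 5c 5c.
Inner input = (K'⊕ipad) ∥ m = 4c 6c 36 36 36 ∥ 04.
Inner hash: even-index sum = 184 mod 256 = 184; odd-index sum = 166 mod 256 = 166 → b8 a6.
Outer input = (K'⊕opad) ∥ inner = 26 06 5c 5c 5c ∥ b8 a6.
Outer hash (tag): even-index sum = 388 mod 256 = 132; odd-index sum = 282 mod 256 = 26 → 84 1a.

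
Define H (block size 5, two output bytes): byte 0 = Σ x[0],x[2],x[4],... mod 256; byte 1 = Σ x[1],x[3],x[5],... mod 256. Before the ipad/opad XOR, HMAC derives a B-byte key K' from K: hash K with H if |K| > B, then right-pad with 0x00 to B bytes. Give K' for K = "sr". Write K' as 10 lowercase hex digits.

Key "sr" = 73 72 is 2 bytes ≤ B = 5; zero-pad to 5 bytes: K' = 73 72 00 00 00.

7372000000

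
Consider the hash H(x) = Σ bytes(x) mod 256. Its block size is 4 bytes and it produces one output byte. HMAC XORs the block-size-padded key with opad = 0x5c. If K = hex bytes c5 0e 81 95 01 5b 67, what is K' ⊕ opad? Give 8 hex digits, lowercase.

Key hex bytes c5 0e 81 95 01 5b 67 is 7 bytes > B = 4, so hash it first: H(key) = ac, then zero-pad to 4 bytes: K' = ac 00 00 00.
XOR each byte with 0x5c: ac⊕5c=f0, 00⊕5c=5c, 00⊕5c=5c, 00⊕5c=5c.

f05c5c5c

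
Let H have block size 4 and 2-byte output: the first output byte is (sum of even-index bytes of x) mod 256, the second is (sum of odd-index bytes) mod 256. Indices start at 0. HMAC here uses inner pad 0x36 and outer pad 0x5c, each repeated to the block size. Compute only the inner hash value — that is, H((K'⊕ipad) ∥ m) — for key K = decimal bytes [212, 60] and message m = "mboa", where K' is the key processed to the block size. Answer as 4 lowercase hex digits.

f403

Key decimal bytes [212, 60] = d4 3c is 2 bytes ≤ B = 4; zero-pad to 4 bytes: K' = d4 3c 00 00.
K' ⊕ ipad = e2 0a 36 36.
Inner input = e2 0a 36 36 ∥ 6d 62 6f 61.
Inner hash: even-index sum = 500 mod 256 = 244; odd-index sum = 259 mod 256 = 3 → f4 03.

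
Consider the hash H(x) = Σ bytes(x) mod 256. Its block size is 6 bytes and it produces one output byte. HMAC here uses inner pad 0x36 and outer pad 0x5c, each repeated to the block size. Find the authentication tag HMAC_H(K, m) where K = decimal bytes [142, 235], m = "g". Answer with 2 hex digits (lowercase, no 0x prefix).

cd

Key decimal bytes [142, 235] = 8e eb is 2 bytes ≤ B = 6; zero-pad to 6 bytes: K' = 8e eb 00 00 00 00.
K' ⊕ ipad = b8 dd 36 36 36 36.  K' ⊕ opad = d2 b7 5c 5c 5c 5c.
Inner input = (K'⊕ipad) ∥ m = b8 dd 36 36 36 36 ∥ 67.
Inner hash: sum = 184+221+54+54+54+54+103 = 724; mod 256 = 212 → d4.
Outer input = (K'⊕opad) ∥ inner = d2 b7 5c 5c 5c 5c ∥ d4.
Outer hash (tag): sum = 210+183+92+92+92+92+212 = 973; mod 256 = 205 → cd.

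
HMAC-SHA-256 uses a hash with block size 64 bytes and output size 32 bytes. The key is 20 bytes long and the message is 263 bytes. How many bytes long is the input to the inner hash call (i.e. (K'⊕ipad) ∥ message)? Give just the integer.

327

Key is 20 ≤ 64 bytes, zero-padded: |K'| = 64.
Inner input = (K'⊕ipad) ∥ m → 64 + 263 = 327 bytes.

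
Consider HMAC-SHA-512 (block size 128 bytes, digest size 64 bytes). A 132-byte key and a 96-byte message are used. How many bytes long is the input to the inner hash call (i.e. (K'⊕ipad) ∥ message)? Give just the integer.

224

Key is 132 > 128 bytes, so it is hashed to 64 bytes then zero-padded to 128: |K'| = 128.
Inner input = (K'⊕ipad) ∥ m → 128 + 96 = 224 bytes.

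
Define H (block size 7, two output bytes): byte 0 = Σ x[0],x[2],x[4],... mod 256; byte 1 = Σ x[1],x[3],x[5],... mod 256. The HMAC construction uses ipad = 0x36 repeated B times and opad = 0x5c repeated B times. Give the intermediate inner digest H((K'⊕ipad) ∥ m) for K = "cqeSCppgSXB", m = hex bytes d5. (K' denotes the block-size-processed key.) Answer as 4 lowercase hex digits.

c806

Key "cqeSCppgSXB" = 63 71 65 53 43 70 70 67 53 58 42 is 11 bytes > B = 7, so hash it first: H(key) = 10 f3, then zero-pad to 7 bytes: K' = 10 f3 00 00 00 00 00.
K' ⊕ ipad = 26 c5 36 36 36 36 36.
Inner input = 26 c5 36 36 36 36 36 ∥ d5.
Inner hash: even-index sum = 200 mod 256 = 200; odd-index sum = 518 mod 256 = 6 → c8 06.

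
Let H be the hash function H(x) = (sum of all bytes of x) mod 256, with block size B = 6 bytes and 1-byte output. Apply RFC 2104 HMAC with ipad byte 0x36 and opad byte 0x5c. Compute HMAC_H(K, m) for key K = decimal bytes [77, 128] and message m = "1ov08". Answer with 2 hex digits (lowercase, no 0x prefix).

e4

Key decimal bytes [77, 128] = 4d 80 is 2 bytes ≤ B = 6; zero-pad to 6 bytes: K' = 4d 80 00 00 00 00.
K' ⊕ ipad = 7b b6 36 36 36 36.  K' ⊕ opad = 11 dc 5c 5c 5c 5c.
Inner input = (K'⊕ipad) ∥ m = 7b b6 36 36 36 36 ∥ 31 6f 76 30 38.
Inner hash: sum = 123+182+54+54+54+54+49+111+118+48+56 = 903; mod 256 = 135 → 87.
Outer input = (K'⊕opad) ∥ inner = 11 dc 5c 5c 5c 5c ∥ 87.
Outer hash (tag): sum = 17+220+92+92+92+92+135 = 740; mod 256 = 228 → e4.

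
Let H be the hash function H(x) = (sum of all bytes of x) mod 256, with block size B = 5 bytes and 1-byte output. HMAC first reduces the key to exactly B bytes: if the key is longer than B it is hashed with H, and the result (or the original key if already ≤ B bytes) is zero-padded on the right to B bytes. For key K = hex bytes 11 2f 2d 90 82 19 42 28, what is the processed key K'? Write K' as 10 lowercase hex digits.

|K| = 8 > B = 5, so first hash the key.
H(K): sum = 17+47+45+144+130+25+66+40 = 514; mod 256 = 2 → 02.
Zero-pad H(K) = 02 to 5 bytes: K' = 02 00 00 00 00.

0200000000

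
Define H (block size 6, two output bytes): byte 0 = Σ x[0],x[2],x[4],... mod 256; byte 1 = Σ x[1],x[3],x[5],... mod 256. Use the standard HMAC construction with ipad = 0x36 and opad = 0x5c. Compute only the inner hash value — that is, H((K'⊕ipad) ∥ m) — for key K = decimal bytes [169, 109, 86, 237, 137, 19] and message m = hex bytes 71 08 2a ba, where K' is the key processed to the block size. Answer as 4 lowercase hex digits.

Key decimal bytes [169, 109, 86, 237, 137, 19] = a9 6d 56 ed 89 13 is exactly B = 6 bytes: K' = a9 6d 56 ed 89 13.
K' ⊕ ipad = 9f 5b 60 db bf 25.
Inner input = 9f 5b 60 db bf 25 ∥ 71 08 2a ba.
Inner hash: even-index sum = 601 mod 256 = 89; odd-index sum = 541 mod 256 = 29 → 59 1d.

591d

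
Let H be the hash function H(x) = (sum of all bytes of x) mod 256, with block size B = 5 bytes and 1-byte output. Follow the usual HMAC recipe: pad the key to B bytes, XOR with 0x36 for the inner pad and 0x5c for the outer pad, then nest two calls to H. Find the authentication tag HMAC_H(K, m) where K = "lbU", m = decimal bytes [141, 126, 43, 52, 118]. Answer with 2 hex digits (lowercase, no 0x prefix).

8c

Key "lbU" = 6c 62 55 is 3 bytes ≤ B = 5; zero-pad to 5 bytes: K' = 6c 62 55 00 00.
K' ⊕ ipad = 5a 54 63 36 36.  K' ⊕ opad = 30 3e 09 5c 5c.
Inner input = (K'⊕ipad) ∥ m = 5a 54 63 36 36 ∥ 8d 7e 2b 34 76.
Inner hash: sum = 90+84+99+54+54+141+126+43+52+118 = 861; mod 256 = 93 → 5d.
Outer input = (K'⊕opad) ∥ inner = 30 3e 09 5c 5c ∥ 5d.
Outer hash (tag): sum = 48+62+9+92+92+93 = 396; mod 256 = 140 → 8c.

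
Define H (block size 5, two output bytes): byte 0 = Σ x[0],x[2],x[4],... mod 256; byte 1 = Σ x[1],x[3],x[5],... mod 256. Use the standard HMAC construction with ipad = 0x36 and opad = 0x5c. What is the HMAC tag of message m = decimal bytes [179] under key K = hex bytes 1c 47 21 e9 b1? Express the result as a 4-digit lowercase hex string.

Key hex bytes 1c 47 21 e9 b1 is exactly B = 5 bytes: K' = 1c 47 21 e9 b1.
K' ⊕ ipad = 2a 71 17 df 87.  K' ⊕ opad = 40 1b 7d b5 ed.
Inner input = (K'⊕ipad) ∥ m = 2a 71 17 df 87 ∥ b3.
Inner hash: even-index sum = 200 mod 256 = 200; odd-index sum = 515 mod 256 = 3 → c8 03.
Outer input = (K'⊕opad) ∥ inner = 40 1b 7d b5 ed ∥ c8 03.
Outer hash (tag): even-index sum = 429 mod 256 = 173; odd-index sum = 408 mod 256 = 152 → ad 98.

ad98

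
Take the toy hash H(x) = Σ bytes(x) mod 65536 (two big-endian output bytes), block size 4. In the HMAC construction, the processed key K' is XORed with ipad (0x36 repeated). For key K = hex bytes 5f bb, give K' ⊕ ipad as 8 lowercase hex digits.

Key hex bytes 5f bb is 2 bytes ≤ B = 4; zero-pad to 4 bytes: K' = 5f bb 00 00.
XOR each byte with 0x36: 5f⊕36=69, bb⊕36=8d, 00⊕36=36, 00⊕36=36.

698d3636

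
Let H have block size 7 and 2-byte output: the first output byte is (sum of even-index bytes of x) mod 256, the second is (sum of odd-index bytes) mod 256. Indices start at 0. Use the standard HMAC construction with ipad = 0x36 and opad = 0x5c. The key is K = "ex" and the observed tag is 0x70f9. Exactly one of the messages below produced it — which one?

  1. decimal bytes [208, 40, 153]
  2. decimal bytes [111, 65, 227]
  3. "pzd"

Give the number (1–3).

Key "ex" = 65 78 is 2 bytes ≤ B = 7; zero-pad to 7 bytes: K' = 65 78 00 00 00 00 00.
K' ⊕ ipad = 53 4e 36 36 36 36 36; K' ⊕ opad = 39 24 5c 5c 5c 5c 5c.
m1: inner = H(53 4e 36 36 36 36 36 d0 28 99) = 1d 23; tag = H(39 24 5c 5c 5c 5c 5c 1d 23) = 70f9 ← matches
m2: inner = H(53 4e 36 36 36 36 36 6f 41 e3) = 36 0c; tag = H(39 24 5c 5c 5c 5c 5c 36 0c) = 5912
m3: inner = H(53 4e 36 36 36 36 36 70 7a 64) = 6f 8e; tag = H(39 24 5c 5c 5c 5c 5c 6f 8e) = db4b

1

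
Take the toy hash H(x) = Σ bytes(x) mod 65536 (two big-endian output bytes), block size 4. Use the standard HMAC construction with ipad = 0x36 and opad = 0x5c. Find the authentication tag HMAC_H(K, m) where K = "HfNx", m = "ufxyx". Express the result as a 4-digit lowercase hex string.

Key "HfNx" = 48 66 4e 78 is exactly B = 4 bytes: K' = 48 66 4e 78.
K' ⊕ ipad = 7e 50 78 4e.  K' ⊕ opad = 14 3a 12 24.
Inner input = (K'⊕ipad) ∥ m = 7e 50 78 4e ∥ 75 66 78 79 78.
Inner hash: sum = 126+80+120+78+117+102+120+121+120 = 984 → 03 d8.
Outer input = (K'⊕opad) ∥ inner = 14 3a 12 24 ∥ 03 d8.
Outer hash (tag): sum = 20+58+18+36+3+216 = 351 → 01 5f.

015f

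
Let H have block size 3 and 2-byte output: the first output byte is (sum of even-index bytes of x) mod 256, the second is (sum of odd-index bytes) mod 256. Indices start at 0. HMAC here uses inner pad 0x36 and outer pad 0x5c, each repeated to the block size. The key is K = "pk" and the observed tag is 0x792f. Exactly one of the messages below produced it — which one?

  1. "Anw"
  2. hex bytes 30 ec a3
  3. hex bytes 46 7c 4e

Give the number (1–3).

3

Key "pk" = 70 6b is 2 bytes ≤ B = 3; zero-pad to 3 bytes: K' = 70 6b 00.
K' ⊕ ipad = 46 5d 36; K' ⊕ opad = 2c 37 5c.
m1: inner = H(46 5d 36 41 6e 77) = ea 15; tag = H(2c 37 5c ea 15) = 9d21
m2: inner = H(46 5d 36 30 ec a3) = 68 30; tag = H(2c 37 5c 68 30) = b89f
m3: inner = H(46 5d 36 46 7c 4e) = f8 f1; tag = H(2c 37 5c f8 f1) = 792f ← matches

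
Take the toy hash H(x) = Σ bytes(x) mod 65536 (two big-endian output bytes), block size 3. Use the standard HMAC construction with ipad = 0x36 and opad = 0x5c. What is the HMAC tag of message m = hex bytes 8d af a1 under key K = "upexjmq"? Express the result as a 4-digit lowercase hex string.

0197

Key "upexjmq" = 75 70 65 78 6a 6d 71 is 7 bytes > B = 3, so hash it first: H(key) = 03 0a, then zero-pad to 3 bytes: K' = 03 0a 00.
K' ⊕ ipad = 35 3c 36.  K' ⊕ opad = 5f 56 5c.
Inner input = (K'⊕ipad) ∥ m = 35 3c 36 ∥ 8d af a1.
Inner hash: sum = 53+60+54+141+175+161 = 644 → 02 84.
Outer input = (K'⊕opad) ∥ inner = 5f 56 5c ∥ 02 84.
Outer hash (tag): sum = 95+86+92+2+132 = 407 → 01 97.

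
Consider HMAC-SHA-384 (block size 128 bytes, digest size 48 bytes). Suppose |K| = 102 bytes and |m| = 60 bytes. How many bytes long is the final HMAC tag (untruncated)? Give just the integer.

The tag is one SHA-384 digest: 48 bytes.

48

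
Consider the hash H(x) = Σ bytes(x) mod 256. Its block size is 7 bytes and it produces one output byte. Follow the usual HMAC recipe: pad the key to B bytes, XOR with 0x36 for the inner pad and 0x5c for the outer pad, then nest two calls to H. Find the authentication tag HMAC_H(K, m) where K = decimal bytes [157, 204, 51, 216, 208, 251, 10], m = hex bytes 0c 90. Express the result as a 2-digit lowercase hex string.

Key decimal bytes [157, 204, 51, 216, 208, 251, 10] = 9d cc 33 d8 d0 fb 0a is exactly B = 7 bytes: K' = 9d cc 33 d8 d0 fb 0a.
K' ⊕ ipad = ab fa 05 ee e6 cd 3c.  K' ⊕ opad = c1 90 6f 84 8c a7 56.
Inner input = (K'⊕ipad) ∥ m = ab fa 05 ee e6 cd 3c ∥ 0c 90.
Inner hash: sum = 171+250+5+238+230+205+60+12+144 = 1315; mod 256 = 35 → 23.
Outer input = (K'⊕opad) ∥ inner = c1 90 6f 84 8c a7 56 ∥ 23.
Outer hash (tag): sum = 193+144+111+132+140+167+86+35 = 1008; mod 256 = 240 → f0.

f0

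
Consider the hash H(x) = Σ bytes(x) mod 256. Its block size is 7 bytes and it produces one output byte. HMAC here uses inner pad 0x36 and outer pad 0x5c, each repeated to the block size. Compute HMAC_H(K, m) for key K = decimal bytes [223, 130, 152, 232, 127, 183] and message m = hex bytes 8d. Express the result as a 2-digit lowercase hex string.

f9

Key decimal bytes [223, 130, 152, 232, 127, 183] = df 82 98 e8 7f b7 is 6 bytes ≤ B = 7; zero-pad to 7 bytes: K' = df 82 98 e8 7f b7 00.
K' ⊕ ipad = e9 b4 ae de 49 81 36.  K' ⊕ opad = 83 de c4 b4 23 eb 5c.
Inner input = (K'⊕ipad) ∥ m = e9 b4 ae de 49 81 36 ∥ 8d.
Inner hash: sum = 233+180+174+222+73+129+54+141 = 1206; mod 256 = 182 → b6.
Outer input = (K'⊕opad) ∥ inner = 83 de c4 b4 23 eb 5c ∥ b6.
Outer hash (tag): sum = 131+222+196+180+35+235+92+182 = 1273; mod 256 = 249 → f9.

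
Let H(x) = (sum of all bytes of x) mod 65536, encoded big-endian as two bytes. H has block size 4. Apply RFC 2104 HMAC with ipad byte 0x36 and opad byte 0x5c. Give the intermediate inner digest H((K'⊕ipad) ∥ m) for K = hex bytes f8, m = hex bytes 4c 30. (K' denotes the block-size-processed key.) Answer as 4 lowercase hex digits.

01ec

Key hex bytes f8 is 1 byte ≤ B = 4; zero-pad to 4 bytes: K' = f8 00 00 00.
K' ⊕ ipad = ce 36 36 36.
Inner input = ce 36 36 36 ∥ 4c 30.
Inner hash: sum = 206+54+54+54+76+48 = 492 → 01 ec.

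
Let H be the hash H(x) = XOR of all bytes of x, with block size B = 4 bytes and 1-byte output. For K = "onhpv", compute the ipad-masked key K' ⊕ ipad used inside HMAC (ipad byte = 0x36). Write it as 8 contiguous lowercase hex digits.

Key "onhpv" = 6f 6e 68 70 76 is 5 bytes > B = 4, so hash it first: H(key) = 6f, then zero-pad to 4 bytes: K' = 6f 00 00 00.
XOR each byte with 0x36: 6f⊕36=59, 00⊕36=36, 00⊕36=36, 00⊕36=36.

59363636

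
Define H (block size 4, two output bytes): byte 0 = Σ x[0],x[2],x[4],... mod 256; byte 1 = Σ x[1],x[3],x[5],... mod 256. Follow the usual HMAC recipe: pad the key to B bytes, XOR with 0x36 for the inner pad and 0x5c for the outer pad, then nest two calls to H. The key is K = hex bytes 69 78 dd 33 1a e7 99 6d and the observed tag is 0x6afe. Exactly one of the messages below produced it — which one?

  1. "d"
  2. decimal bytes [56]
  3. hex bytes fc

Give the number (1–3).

Key hex bytes 69 78 dd 33 1a e7 99 6d is 8 bytes > B = 4, so hash it first: H(key) = f9 ff, then zero-pad to 4 bytes: K' = f9 ff 00 00.
K' ⊕ ipad = cf c9 36 36; K' ⊕ opad = a5 a3 5c 5c.
m1: inner = H(cf c9 36 36 64) = 69 ff; tag = H(a5 a3 5c 5c 69 ff) = 6afe ← matches
m2: inner = H(cf c9 36 36 38) = 3d ff; tag = H(a5 a3 5c 5c 3d ff) = 3efe
m3: inner = H(cf c9 36 36 fc) = 01 ff; tag = H(a5 a3 5c 5c 01 ff) = 02fe

1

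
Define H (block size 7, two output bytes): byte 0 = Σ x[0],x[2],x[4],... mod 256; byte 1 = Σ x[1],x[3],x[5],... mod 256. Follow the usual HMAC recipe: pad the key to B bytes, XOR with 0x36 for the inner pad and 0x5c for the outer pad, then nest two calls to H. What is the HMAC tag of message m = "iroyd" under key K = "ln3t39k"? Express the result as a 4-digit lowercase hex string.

Key "ln3t39k" = 6c 6e 33 74 33 39 6b is exactly B = 7 bytes: K' = 6c 6e 33 74 33 39 6b.
K' ⊕ ipad = 5a 58 05 42 05 0f 5d.  K' ⊕ opad = 30 32 6f 28 6f 65 37.
Inner input = (K'⊕ipad) ∥ m = 5a 58 05 42 05 0f 5d ∥ 69 72 6f 79 64.
Inner hash: even-index sum = 428 mod 256 = 172; odd-index sum = 485 mod 256 = 229 → ac e5.
Outer input = (K'⊕opad) ∥ inner = 30 32 6f 28 6f 65 37 ∥ ac e5.
Outer hash (tag): even-index sum = 554 mod 256 = 42; odd-index sum = 363 mod 256 = 107 → 2a 6b.

2a6b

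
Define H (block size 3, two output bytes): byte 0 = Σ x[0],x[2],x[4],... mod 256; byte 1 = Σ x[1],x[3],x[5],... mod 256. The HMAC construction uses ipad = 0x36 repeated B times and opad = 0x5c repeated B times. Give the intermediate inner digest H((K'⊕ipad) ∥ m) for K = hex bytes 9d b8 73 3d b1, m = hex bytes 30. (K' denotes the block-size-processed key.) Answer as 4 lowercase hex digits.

Key hex bytes 9d b8 73 3d b1 is 5 bytes > B = 3, so hash it first: H(key) = c1 f5, then zero-pad to 3 bytes: K' = c1 f5 00.
K' ⊕ ipad = f7 c3 36.
Inner input = f7 c3 36 ∥ 30.
Inner hash: even-index sum = 301 mod 256 = 45; odd-index sum = 243 mod 256 = 243 → 2d f3.

2df3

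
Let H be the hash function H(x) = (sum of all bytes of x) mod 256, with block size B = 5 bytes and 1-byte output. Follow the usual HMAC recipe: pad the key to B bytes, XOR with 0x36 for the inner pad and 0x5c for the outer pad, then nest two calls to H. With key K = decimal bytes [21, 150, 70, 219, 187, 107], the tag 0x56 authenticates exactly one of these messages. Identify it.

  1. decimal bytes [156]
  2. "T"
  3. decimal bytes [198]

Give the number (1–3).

Key decimal bytes [21, 150, 70, 219, 187, 107] = 15 96 46 db bb 6b is 6 bytes > B = 5, so hash it first: H(key) = f2, then zero-pad to 5 bytes: K' = f2 00 00 00 00.
K' ⊕ ipad = c4 36 36 36 36; K' ⊕ opad = ae 5c 5c 5c 5c.
m1: inner = H(c4 36 36 36 36 9c) = 38; tag = H(ae 5c 5c 5c 5c 38) = 56 ← matches
m2: inner = H(c4 36 36 36 36 54) = f0; tag = H(ae 5c 5c 5c 5c f0) = 0e
m3: inner = H(c4 36 36 36 36 c6) = 62; tag = H(ae 5c 5c 5c 5c 62) = 80

1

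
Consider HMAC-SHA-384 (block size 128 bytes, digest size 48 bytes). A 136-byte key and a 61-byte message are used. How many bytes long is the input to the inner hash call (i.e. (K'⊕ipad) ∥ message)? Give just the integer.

189

Key is 136 > 128 bytes, so it is hashed to 48 bytes then zero-padded to 128: |K'| = 128.
Inner input = (K'⊕ipad) ∥ m → 128 + 61 = 189 bytes.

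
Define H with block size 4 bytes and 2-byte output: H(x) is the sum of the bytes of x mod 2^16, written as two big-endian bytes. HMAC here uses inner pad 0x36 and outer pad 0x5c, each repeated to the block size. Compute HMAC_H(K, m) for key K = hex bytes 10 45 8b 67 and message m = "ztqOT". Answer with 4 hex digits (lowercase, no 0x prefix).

0223

Key hex bytes 10 45 8b 67 is exactly B = 4 bytes: K' = 10 45 8b 67.
K' ⊕ ipad = 26 73 bd 51.  K' ⊕ opad = 4c 19 d7 3b.
Inner input = (K'⊕ipad) ∥ m = 26 73 bd 51 ∥ 7a 74 71 4f 54.
Inner hash: sum = 38+115+189+81+122+116+113+79+84 = 937 → 03 a9.
Outer input = (K'⊕opad) ∥ inner = 4c 19 d7 3b ∥ 03 a9.
Outer hash (tag): sum = 76+25+215+59+3+169 = 547 → 02 23.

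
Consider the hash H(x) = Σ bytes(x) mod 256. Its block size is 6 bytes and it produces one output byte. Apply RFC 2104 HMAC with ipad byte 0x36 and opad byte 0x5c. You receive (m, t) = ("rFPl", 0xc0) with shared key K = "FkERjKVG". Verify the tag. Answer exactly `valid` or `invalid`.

Key "FkERjKVG" = 46 6b 45 52 6a 4b 56 47 is 8 bytes > B = 6, so hash it first: H(key) = 9a, then zero-pad to 6 bytes: K' = 9a 00 00 00 00 00.
K' ⊕ ipad = ac 36 36 36 36 36; K' ⊕ opad = c6 5c 5c 5c 5c 5c.
Inner hash: sum = 172+54+54+54+54+54+114+70+80+108 = 814; mod 256 = 46 → 2e.
Outer hash (recomputed tag): sum = 198+92+92+92+92+92+46 = 704; mod 256 = 192 → c0.
Recomputed tag = c0; claimed = c0 → match.

valid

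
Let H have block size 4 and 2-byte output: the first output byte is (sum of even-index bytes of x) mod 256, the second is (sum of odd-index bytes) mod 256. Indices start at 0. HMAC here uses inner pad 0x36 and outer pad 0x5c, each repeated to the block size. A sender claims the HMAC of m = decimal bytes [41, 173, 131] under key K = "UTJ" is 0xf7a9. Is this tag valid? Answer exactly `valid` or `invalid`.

Key "UTJ" = 55 54 4a is 3 bytes ≤ B = 4; zero-pad to 4 bytes: K' = 55 54 4a 00.
K' ⊕ ipad = 63 62 7c 36; K' ⊕ opad = 09 08 16 5c.
Inner hash: even-index sum = 395 mod 256 = 139; odd-index sum = 325 mod 256 = 69 → 8b 45.
Outer hash (recomputed tag): even-index sum = 170 mod 256 = 170; odd-index sum = 169 mod 256 = 169 → aa a9.
Recomputed tag = aaa9; claimed = f7a9 → mismatch.

invalid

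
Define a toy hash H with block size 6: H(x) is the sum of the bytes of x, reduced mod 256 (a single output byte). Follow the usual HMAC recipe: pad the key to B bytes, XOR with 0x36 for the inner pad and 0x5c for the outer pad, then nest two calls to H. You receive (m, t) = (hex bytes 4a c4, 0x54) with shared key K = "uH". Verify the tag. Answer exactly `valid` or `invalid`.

Key "uH" = 75 48 is 2 bytes ≤ B = 6; zero-pad to 6 bytes: K' = 75 48 00 00 00 00.
K' ⊕ ipad = 43 7e 36 36 36 36; K' ⊕ opad = 29 14 5c 5c 5c 5c.
Inner hash: sum = 67+126+54+54+54+54+74+196 = 679; mod 256 = 167 → a7.
Outer hash (recomputed tag): sum = 41+20+92+92+92+92+167 = 596; mod 256 = 84 → 54.
Recomputed tag = 54; claimed = 54 → match.

valid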